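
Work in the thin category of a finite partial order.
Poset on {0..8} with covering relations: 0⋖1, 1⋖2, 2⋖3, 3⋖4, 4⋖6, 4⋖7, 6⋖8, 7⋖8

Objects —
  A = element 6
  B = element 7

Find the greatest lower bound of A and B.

Lower bounds of A=6 and B=7: {0,1,2,3,4}
  0 ⊑ 4
  1 ⊑ 4
  2 ⊑ 4
  3 ⊑ 4
  4 ⊑ 4
glb = 4

Answer: A∧B = 4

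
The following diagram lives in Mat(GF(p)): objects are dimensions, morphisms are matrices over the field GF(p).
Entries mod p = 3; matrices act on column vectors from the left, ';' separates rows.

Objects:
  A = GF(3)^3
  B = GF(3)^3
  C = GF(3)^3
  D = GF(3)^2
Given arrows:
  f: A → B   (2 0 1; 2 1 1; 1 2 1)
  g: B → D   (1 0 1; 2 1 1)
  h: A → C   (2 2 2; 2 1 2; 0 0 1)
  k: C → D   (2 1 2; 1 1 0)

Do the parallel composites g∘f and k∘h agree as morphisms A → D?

Answer: COMMUTES

Trace:
Along f;g (path 1):
  e0=[1,0,0] f→[2,2,1] g→[0,1]
  e1=[0,1,0] f→[0,1,2] g→[2,0]
  e2=[0,0,1] f→[1,1,1] g→[2,1]
  composite₁ = (0 2 2; 1 0 1)
Along h;k (path 2):
  e0=[1,0,0] h→[2,2,0] k→[0,1]
  e1=[0,1,0] h→[2,1,0] k→[2,0]
  e2=[0,0,1] h→[2,2,1] k→[2,1]
  composite₂ = (0 2 2; 1 0 1)
Equal? same morphism ✓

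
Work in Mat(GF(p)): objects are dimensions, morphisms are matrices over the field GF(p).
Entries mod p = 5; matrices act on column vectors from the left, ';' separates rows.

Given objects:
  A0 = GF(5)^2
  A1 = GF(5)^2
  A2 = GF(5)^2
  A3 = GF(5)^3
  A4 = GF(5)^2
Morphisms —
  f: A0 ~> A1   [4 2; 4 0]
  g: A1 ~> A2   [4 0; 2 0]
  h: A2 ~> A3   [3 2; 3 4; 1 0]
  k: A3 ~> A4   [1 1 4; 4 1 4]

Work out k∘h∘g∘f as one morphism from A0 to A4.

Answer: [3 4; 0 0]

Work:
  e0=⟨1,0⟩ f~>⟨4,4⟩ g~>⟨1,3⟩ h~>⟨4,0,1⟩ k~>⟨3,0⟩
  e1=⟨0,1⟩ f~>⟨2,0⟩ g~>⟨3,4⟩ h~>⟨2,0,3⟩ k~>⟨4,0⟩
composite: [3 4; 0 0]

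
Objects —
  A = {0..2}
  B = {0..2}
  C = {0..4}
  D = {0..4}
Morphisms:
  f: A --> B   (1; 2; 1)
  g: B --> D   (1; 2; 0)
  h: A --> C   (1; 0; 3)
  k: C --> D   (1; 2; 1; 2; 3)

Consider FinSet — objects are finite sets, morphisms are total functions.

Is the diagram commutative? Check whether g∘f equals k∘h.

Path 1 = f;g:
  0 f-->1 g-->2
  1 f-->2 g-->0
  2 f-->1 g-->2
  composite₁ = (2; 0; 2)
Path 2 = h;k:
  0 h-->1 k-->2
  1 h-->0 k-->1
  2 h-->3 k-->2
  composite₂ = (2; 1; 2)
Equal? NO — does not commute

Answer: DOES NOT COMMUTE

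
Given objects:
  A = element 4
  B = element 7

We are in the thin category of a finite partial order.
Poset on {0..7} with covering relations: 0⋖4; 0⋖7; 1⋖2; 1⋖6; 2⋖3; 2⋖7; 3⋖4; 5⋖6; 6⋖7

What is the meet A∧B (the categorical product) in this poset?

Answer: NO MEET EXISTS

Work:
{x : x<=A ∧ x<=B} = {0,1,2}  (A=4, B=7)
  maximal lower bounds 0 and 2 are incomparable: neither 0<=2 nor 2<=0
→ no greatest lower bound exists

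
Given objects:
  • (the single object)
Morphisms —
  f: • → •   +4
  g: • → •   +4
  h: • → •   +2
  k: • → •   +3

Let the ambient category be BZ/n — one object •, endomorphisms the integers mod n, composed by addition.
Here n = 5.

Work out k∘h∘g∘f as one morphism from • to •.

Answer: +3

Derivation:
  0 +4≡4 +4≡3 +2≡0 +3≡3  (mod 5)
⟦path⟧: +3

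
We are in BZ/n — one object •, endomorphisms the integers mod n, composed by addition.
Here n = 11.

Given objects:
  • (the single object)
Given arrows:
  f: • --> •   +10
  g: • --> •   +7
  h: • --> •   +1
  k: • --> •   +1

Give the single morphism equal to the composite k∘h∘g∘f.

Answer: +8

Derivation:
  0 +10≡10 +7≡6 +1≡7 +1≡8  (mod 11)
⟦path⟧: +8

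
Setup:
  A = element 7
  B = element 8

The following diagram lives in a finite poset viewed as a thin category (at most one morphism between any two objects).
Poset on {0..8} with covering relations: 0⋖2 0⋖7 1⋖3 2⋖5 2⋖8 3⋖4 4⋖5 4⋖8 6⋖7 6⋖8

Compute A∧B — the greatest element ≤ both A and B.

Lower bounds of A=7 and B=8: {0,6}
  maximal lower bounds 0 and 6 are incomparable: neither 0⊑6 nor 6⊑0
→ no greatest lower bound exists

Answer: NO MEET EXISTS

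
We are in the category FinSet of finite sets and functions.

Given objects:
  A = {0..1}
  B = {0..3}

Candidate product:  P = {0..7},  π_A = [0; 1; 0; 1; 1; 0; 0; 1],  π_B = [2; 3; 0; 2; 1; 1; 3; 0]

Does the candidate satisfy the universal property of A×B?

|A|·|B| = 2·4 = 8;  |P| = 8
Check the pairing map k ↦ (π_A(k), π_B(k)):
  0 -> (0,2)
  1 -> (1,3)
  2 -> (0,0)
  3 -> (1,2)
  4 -> (1,1)
  5 -> (0,1)
  6 -> (0,3)
  7 -> (1,0)
distinct pairs in image: 8 / 8 needed
  → bijection onto A×B; projections well-typed.

Answer: VALID PRODUCT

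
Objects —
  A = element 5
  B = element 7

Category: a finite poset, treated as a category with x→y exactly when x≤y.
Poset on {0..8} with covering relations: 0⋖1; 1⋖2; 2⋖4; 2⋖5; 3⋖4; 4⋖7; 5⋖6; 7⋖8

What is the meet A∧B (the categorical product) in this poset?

Lower bounds of A=5 and B=7: {0,1,2}
  0 ≤ 2
  1 ≤ 2
  2 ≤ 2
glb = 2

Answer: A∧B = 2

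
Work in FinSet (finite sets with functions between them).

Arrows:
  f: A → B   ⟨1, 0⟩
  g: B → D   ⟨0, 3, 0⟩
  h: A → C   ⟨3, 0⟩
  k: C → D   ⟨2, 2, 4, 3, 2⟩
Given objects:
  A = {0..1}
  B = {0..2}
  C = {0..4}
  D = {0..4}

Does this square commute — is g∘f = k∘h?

Answer: DOES NOT COMMUTE

Work:
1) trace f;g:
  0 f→1 g→3
  1 f→0 g→0
  result₁ = ⟨3, 0⟩
2) trace h;k:
  0 h→3 k→3
  1 h→0 k→2
  result₂ = ⟨3, 2⟩
Equal? distinct morphisms ✗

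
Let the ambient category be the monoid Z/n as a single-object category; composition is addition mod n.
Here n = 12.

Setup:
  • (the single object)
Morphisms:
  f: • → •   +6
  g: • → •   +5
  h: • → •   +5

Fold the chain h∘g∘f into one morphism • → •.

Answer: +4

Derivation:
  0 +6≡6 +5≡11 +5≡4  (mod 12)
composite: +4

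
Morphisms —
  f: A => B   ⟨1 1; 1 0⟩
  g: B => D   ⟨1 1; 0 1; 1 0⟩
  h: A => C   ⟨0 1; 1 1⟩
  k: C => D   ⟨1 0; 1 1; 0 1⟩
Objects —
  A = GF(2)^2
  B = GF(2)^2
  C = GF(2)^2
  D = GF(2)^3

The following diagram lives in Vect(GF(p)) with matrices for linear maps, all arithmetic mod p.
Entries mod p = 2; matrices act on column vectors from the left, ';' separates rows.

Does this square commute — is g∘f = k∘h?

1) trace f;g:
  e0=⟨1,0⟩ f=>⟨1,1⟩ g=>⟨0,1,1⟩
  e1=⟨0,1⟩ f=>⟨1,0⟩ g=>⟨1,0,1⟩
  result₁ = ⟨0 1; 1 0; 1 1⟩
2) trace h;k:
  e0=⟨1,0⟩ h=>⟨0,1⟩ k=>⟨0,1,1⟩
  e1=⟨0,1⟩ h=>⟨1,1⟩ k=>⟨1,0,1⟩
  result₂ = ⟨0 1; 1 0; 1 1⟩
Equal? same morphism ✓

Answer: COMMUTES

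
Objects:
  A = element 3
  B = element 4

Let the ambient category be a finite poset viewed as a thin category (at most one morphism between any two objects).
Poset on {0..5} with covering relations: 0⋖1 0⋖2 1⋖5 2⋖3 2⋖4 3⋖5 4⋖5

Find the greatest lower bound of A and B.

Lower bounds of A=3 and B=4: {0,2}
  0 <= 2
  2 <= 2
glb = 2

Answer: A∧B = 2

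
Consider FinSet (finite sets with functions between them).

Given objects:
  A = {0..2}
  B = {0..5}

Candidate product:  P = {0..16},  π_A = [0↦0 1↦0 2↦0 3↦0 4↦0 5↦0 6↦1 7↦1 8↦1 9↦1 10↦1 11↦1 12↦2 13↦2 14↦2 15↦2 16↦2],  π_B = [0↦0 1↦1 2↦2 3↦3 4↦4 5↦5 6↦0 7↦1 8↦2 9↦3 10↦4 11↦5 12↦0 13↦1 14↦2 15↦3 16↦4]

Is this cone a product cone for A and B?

Answer: NOT A VALID PRODUCT — |P|=17 ≠ |A|·|B|=18

Work:
|A|·|B| = 3·6 = 18;  |P| = 17
  → cardinalities differ; no bijection possible.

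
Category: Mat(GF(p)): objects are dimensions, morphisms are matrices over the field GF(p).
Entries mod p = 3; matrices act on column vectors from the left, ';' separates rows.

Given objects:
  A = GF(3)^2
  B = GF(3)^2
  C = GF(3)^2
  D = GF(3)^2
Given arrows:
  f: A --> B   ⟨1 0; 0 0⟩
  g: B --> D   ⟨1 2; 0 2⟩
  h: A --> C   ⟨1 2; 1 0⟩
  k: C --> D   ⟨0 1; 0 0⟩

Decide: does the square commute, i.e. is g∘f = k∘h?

Answer: COMMUTES

Work:
Path 1 = f;g:
  e0=[1,0] f-->[1,0] g-->[1,0]
  e1=[0,1] f-->[0,0] g-->[0,0]
  composite₁ = ⟨1 0; 0 0⟩
Path 2 = h;k:
  e0=[1,0] h-->[1,1] k-->[1,0]
  e1=[0,1] h-->[2,0] k-->[0,0]
  composite₂ = ⟨1 0; 0 0⟩
Equal? same morphism ✓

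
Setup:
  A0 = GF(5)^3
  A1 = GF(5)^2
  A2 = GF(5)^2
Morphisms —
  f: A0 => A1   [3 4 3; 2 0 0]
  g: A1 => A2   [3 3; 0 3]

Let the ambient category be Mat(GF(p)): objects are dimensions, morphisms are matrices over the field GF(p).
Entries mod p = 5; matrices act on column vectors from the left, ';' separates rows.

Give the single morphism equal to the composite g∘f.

Answer: [0 2 4; 1 0 0]

Trace:
  e0=⟨1,0,0⟩ f=>⟨3,2⟩ g=>⟨0,1⟩
  e1=⟨0,1,0⟩ f=>⟨4,0⟩ g=>⟨2,0⟩
  e2=⟨0,0,1⟩ f=>⟨3,0⟩ g=>⟨4,0⟩
result: [0 2 4; 1 0 0]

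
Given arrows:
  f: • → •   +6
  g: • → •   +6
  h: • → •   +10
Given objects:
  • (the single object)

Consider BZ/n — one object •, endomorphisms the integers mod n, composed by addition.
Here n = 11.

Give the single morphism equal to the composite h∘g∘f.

  0 +6≡6 +6≡1 +10≡0  (mod 11)
composite: +0

Answer: +0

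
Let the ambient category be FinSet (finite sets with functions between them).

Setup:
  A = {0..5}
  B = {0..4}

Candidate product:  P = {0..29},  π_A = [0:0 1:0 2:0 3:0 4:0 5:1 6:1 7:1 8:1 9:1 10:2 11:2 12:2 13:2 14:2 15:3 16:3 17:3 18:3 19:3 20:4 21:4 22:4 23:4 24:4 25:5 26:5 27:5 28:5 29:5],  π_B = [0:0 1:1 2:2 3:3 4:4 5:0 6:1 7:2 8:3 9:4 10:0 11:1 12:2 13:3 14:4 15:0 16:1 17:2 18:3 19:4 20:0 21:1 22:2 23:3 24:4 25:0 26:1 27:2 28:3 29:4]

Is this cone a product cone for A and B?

|A|·|B| = 6·5 = 30;  |P| = 30
Check the pairing map k ↦ (π_A(k), π_B(k)):
  0 : (0,0)
  1 : (0,1)
  2 : (0,2)
  3 : (0,3)
  4 : (0,4)
  5 : (1,0)
  6 : (1,1)
  7 : (1,2)
  8 : (1,3)
  9 : (1,4)
  10 : (2,0)
  11 : (2,1)
  12 : (2,2)
  13 : (2,3)
  14 : (2,4)
  15 : (3,0)
  16 : (3,1)
  17 : (3,2)
  18 : (3,3)
  19 : (3,4)
  20 : (4,0)
  21 : (4,1)
  22 : (4,2)
  23 : (4,3)
  24 : (4,4)
  25 : (5,0)
  26 : (5,1)
  27 : (5,2)
  28 : (5,3)
  29 : (5,4)
distinct pairs in image: 30 / 30 needed
  → bijection onto A×B; projections well-typed.

Answer: VALID PRODUCT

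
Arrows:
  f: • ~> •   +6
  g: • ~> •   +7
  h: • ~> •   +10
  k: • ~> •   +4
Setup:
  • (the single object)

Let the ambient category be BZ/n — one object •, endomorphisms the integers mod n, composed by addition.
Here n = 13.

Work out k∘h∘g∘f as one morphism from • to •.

  0 +6≡6 +7≡0 +10≡10 +4≡1  (mod 13)
⟦path⟧: +1

Answer: +1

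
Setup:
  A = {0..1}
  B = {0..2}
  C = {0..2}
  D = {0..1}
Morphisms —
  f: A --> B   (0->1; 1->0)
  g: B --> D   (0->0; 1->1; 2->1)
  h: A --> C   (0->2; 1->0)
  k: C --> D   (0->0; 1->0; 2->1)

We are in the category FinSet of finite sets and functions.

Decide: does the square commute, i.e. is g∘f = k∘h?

Answer: COMMUTES

Derivation:
1) trace f;g:
  0 f-->1 g-->1
  1 f-->0 g-->0
  ⟦path⟧₁ = (0->1; 1->0)
2) trace h;k:
  0 h-->2 k-->1
  1 h-->0 k-->0
  ⟦path⟧₂ = (0->1; 1->0)
Equal? equal; square commutes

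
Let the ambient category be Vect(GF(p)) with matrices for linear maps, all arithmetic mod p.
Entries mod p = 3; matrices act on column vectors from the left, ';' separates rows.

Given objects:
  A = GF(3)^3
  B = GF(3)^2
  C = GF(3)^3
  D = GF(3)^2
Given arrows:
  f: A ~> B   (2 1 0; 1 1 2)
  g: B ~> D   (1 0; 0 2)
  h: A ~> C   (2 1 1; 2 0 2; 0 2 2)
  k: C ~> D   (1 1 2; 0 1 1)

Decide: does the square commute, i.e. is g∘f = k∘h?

Answer: DOES NOT COMMUTE

Derivation:
1) trace f;g:
  e0=⟨1,0,0⟩ f~>⟨2,1⟩ g~>⟨2,2⟩
  e1=⟨0,1,0⟩ f~>⟨1,1⟩ g~>⟨1,2⟩
  e2=⟨0,0,1⟩ f~>⟨0,2⟩ g~>⟨0,1⟩
  ⟦path⟧₁ = (2 1 0; 2 2 1)
2) trace h;k:
  e0=⟨1,0,0⟩ h~>⟨2,2,0⟩ k~>⟨1,2⟩
  e1=⟨0,1,0⟩ h~>⟨1,0,2⟩ k~>⟨2,2⟩
  e2=⟨0,0,1⟩ h~>⟨1,2,2⟩ k~>⟨1,1⟩
  ⟦path⟧₂ = (1 2 1; 2 2 1)
Equal? NO — does not commute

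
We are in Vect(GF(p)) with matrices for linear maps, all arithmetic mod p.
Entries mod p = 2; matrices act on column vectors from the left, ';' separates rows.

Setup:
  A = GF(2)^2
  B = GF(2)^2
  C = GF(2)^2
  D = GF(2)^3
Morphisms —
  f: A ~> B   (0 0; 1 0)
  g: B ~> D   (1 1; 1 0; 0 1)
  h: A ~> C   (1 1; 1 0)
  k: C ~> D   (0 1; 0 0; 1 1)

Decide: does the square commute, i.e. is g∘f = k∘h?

Answer: DOES NOT COMMUTE

Derivation:
Path 1 = f;g:
  e0=⟨1,0⟩ f~>⟨0,1⟩ g~>⟨1,0,1⟩
  e1=⟨0,1⟩ f~>⟨0,0⟩ g~>⟨0,0,0⟩
  composite₁ = (1 0; 0 0; 1 0)
Path 2 = h;k:
  e0=⟨1,0⟩ h~>⟨1,1⟩ k~>⟨1,0,0⟩
  e1=⟨0,1⟩ h~>⟨1,0⟩ k~>⟨0,0,1⟩
  composite₂ = (1 0; 0 0; 0 1)
Equal? distinct morphisms ✗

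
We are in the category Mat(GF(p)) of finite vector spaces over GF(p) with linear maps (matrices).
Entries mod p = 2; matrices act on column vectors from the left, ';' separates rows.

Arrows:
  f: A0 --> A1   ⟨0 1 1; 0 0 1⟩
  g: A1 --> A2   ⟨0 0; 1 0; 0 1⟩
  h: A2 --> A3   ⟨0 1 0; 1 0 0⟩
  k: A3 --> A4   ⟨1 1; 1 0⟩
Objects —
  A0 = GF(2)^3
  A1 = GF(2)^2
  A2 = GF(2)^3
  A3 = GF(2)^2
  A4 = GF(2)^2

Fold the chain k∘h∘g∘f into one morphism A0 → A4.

Answer: ⟨0 1 1; 0 1 1⟩

Work:
  e0=(1,0,0) f-->(0,0) g-->(0,0,0) h-->(0,0) k-->(0,0)
  e1=(0,1,0) f-->(1,0) g-->(0,1,0) h-->(1,0) k-->(1,1)
  e2=(0,0,1) f-->(1,1) g-->(0,1,1) h-->(1,0) k-->(1,1)
result: ⟨0 1 1; 0 1 1⟩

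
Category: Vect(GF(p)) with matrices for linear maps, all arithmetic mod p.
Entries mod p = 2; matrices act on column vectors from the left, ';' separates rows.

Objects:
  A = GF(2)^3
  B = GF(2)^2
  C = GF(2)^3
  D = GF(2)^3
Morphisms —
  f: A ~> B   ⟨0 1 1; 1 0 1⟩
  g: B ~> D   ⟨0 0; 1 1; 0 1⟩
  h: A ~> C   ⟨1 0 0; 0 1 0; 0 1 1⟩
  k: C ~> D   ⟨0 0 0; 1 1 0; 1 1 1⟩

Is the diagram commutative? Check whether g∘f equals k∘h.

Path 1 = f;g:
  e0=(1,0,0) f~>(0,1) g~>(0,1,1)
  e1=(0,1,0) f~>(1,0) g~>(0,1,0)
  e2=(0,0,1) f~>(1,1) g~>(0,0,1)
  composite₁ = ⟨0 0 0; 1 1 0; 1 0 1⟩
Path 2 = h;k:
  e0=(1,0,0) h~>(1,0,0) k~>(0,1,1)
  e1=(0,1,0) h~>(0,1,1) k~>(0,1,0)
  e2=(0,0,1) h~>(0,0,1) k~>(0,0,1)
  composite₂ = ⟨0 0 0; 1 1 0; 1 0 1⟩
Equal? same morphism ✓

Answer: COMMUTES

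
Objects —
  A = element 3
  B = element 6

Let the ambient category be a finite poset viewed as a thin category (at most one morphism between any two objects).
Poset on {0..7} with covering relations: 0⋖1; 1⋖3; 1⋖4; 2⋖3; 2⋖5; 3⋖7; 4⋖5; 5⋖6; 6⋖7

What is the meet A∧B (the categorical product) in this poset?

Answer: NO MEET EXISTS

Trace:
{x : x≤A ∧ x≤B} = {0,1,2}  (A=3, B=6)
  maximal lower bounds 1 and 2 are incomparable: neither 1≤2 nor 2≤1
→ no greatest lower bound exists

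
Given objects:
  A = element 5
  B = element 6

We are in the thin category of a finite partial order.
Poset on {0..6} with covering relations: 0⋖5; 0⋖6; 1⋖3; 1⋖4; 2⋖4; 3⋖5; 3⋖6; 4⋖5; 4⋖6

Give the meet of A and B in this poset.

Lower bounds of A=5 and B=6: {0,1,2,3,4}
  maximal lower bounds 0 and 3 are incomparable: neither 0≤3 nor 3≤0
→ no greatest lower bound exists

Answer: NO MEET EXISTS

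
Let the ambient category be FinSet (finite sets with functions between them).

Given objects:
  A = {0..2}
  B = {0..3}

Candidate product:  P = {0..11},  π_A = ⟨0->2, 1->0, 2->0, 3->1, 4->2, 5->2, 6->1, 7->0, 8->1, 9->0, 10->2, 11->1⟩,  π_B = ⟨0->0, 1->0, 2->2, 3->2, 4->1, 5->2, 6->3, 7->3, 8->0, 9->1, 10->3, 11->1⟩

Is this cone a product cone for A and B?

|A|·|B| = 3·4 = 12;  |P| = 12
Check the pairing map k ↦ (π_A(k), π_B(k)):
  0 -> (2,0)
  1 -> (0,0)
  2 -> (0,2)
  3 -> (1,2)
  4 -> (2,1)
  5 -> (2,2)
  6 -> (1,3)
  7 -> (0,3)
  8 -> (1,0)
  9 -> (0,1)
  10 -> (2,3)
  11 -> (1,1)
distinct pairs in image: 12 / 12 needed
  → bijection onto A×B; projections well-typed.

Answer: VALID PRODUCT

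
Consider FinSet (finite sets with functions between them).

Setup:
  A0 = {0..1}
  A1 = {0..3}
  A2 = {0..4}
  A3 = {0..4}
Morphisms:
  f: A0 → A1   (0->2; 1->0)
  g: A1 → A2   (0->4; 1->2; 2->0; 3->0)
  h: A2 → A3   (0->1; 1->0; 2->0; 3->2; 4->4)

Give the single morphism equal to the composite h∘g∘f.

Answer: (0->1; 1->4)

Trace:
  0 f→2 g→0 h→1
  1 f→0 g→4 h→4
composite: (0->1; 1->4)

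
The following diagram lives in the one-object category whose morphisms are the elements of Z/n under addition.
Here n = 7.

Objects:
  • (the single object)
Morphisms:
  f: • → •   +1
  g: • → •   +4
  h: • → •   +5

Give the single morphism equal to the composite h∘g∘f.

  0 +1≡1 +4≡5 +5≡3  (mod 7)
composite: +3

Answer: +3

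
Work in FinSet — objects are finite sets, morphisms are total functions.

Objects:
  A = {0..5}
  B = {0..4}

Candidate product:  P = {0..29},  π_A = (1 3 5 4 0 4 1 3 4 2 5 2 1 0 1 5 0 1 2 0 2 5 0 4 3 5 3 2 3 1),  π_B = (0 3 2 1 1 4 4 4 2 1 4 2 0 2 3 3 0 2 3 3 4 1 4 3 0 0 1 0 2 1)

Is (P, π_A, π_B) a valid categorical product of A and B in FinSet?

Answer: NOT A VALID PRODUCT — duplicate pair at indices 12,0

Work:
|A|·|B| = 6·5 = 30;  |P| = 30
Check the pairing map k ↦ (π_A(k), π_B(k)):
  0 : (1,0)
  1 : (3,3)
  2 : (5,2)
  3 : (4,1)
  4 : (0,1)
  5 : (4,4)
  6 : (1,4)
  7 : (3,4)
  8 : (4,2)
  9 : (2,1)
  10 : (5,4)
  11 : (2,2)
  12 : (1,0)  ✗ repeats pair of k=0
  13 : (0,2)
  14 : (1,3)
  15 : (5,3)
  16 : (0,0)
  17 : (1,2)
  18 : (2,3)
  19 : (0,3)
  20 : (2,4)
  21 : (5,1)
  22 : (0,4)
  23 : (4,3)
  24 : (3,0)
  25 : (5,0)
  26 : (3,1)
  27 : (2,0)
  28 : (3,2)
  29 : (1,1)
distinct pairs in image: 29 / 30 needed
  → (1,0) hit at k=0 and k=12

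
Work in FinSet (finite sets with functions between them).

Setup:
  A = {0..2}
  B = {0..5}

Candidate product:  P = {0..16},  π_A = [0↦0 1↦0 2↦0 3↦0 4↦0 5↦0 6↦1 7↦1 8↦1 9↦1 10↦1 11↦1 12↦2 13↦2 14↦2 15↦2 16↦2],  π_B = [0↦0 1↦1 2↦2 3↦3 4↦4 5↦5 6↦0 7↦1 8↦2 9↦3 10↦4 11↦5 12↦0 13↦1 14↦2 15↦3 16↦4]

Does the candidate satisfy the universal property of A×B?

Answer: NOT A VALID PRODUCT — |P|=17 ≠ |A|·|B|=18

Work:
|A|·|B| = 3·6 = 18;  |P| = 17
  → cardinalities differ; no bijection possible.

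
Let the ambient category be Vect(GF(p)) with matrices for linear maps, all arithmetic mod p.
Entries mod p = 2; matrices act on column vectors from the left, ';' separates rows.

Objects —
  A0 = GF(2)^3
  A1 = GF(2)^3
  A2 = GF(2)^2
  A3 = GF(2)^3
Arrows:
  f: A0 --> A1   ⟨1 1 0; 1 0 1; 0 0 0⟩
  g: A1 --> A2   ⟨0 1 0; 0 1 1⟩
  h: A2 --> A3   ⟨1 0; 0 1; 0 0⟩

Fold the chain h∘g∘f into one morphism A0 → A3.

Answer: ⟨1 0 1; 1 0 1; 0 0 0⟩

Derivation:
  e0=⟨1,0,0⟩ f-->⟨1,1,0⟩ g-->⟨1,1⟩ h-->⟨1,1,0⟩
  e1=⟨0,1,0⟩ f-->⟨1,0,0⟩ g-->⟨0,0⟩ h-->⟨0,0,0⟩
  e2=⟨0,0,1⟩ f-->⟨0,1,0⟩ g-->⟨1,1⟩ h-->⟨1,1,0⟩
composite: ⟨1 0 1; 1 0 1; 0 0 0⟩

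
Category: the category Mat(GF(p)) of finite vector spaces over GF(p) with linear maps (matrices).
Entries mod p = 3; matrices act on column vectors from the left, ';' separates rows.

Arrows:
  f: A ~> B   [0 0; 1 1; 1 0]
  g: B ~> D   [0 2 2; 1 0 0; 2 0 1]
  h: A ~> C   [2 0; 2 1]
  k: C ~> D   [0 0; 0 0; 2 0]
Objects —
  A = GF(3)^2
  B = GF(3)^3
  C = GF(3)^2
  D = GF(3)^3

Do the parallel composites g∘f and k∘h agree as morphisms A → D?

Path 1 = f;g:
  e0=(1,0) f~>(0,1,1) g~>(1,0,1)
  e1=(0,1) f~>(0,1,0) g~>(2,0,0)
  result₁ = [1 2; 0 0; 1 0]
Path 2 = h;k:
  e0=(1,0) h~>(2,2) k~>(0,0,1)
  e1=(0,1) h~>(0,1) k~>(0,0,0)
  result₂ = [0 0; 0 0; 1 0]
Equal? distinct morphisms ✗

Answer: DOES NOT COMMUTE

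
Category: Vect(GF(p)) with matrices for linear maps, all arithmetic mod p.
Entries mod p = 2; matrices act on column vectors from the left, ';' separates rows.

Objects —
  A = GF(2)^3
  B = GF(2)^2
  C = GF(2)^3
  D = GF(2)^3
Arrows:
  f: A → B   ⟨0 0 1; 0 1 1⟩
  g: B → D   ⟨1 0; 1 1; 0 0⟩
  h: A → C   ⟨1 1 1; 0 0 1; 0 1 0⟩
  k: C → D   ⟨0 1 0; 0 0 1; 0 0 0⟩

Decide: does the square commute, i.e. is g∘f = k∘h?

Answer: COMMUTES

Trace:
Along f;g (path 1):
  e0=(1,0,0) f→(0,0) g→(0,0,0)
  e1=(0,1,0) f→(0,1) g→(0,1,0)
  e2=(0,0,1) f→(1,1) g→(1,0,0)
  composite₁ = ⟨0 0 1; 0 1 0; 0 0 0⟩
Along h;k (path 2):
  e0=(1,0,0) h→(1,0,0) k→(0,0,0)
  e1=(0,1,0) h→(1,0,1) k→(0,1,0)
  e2=(0,0,1) h→(1,1,0) k→(1,0,0)
  composite₂ = ⟨0 0 1; 0 1 0; 0 0 0⟩
Equal? equal; square commutes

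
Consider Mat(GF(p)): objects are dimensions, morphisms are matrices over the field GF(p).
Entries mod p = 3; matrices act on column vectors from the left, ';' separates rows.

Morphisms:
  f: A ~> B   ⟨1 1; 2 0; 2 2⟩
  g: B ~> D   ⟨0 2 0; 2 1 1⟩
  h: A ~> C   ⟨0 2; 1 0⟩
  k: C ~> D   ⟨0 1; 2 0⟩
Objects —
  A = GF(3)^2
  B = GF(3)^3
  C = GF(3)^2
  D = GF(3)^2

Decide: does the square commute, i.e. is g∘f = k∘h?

Path 1 = f;g:
  e0=[1,0] f~>[1,2,2] g~>[1,0]
  e1=[0,1] f~>[1,0,2] g~>[0,1]
  ⟦path⟧₁ = ⟨1 0; 0 1⟩
Path 2 = h;k:
  e0=[1,0] h~>[0,1] k~>[1,0]
  e1=[0,1] h~>[2,0] k~>[0,1]
  ⟦path⟧₂ = ⟨1 0; 0 1⟩
Equal? equal; square commutes

Answer: COMMUTES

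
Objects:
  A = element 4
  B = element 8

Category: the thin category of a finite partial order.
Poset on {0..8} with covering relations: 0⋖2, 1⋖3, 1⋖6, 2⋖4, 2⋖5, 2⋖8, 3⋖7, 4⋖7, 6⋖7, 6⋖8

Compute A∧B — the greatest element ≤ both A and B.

Answer: A∧B = 2

Derivation:
Common predecessors of 4,8: {0,2}
  0 ⊑ 2
  2 ⊑ 2
glb = 2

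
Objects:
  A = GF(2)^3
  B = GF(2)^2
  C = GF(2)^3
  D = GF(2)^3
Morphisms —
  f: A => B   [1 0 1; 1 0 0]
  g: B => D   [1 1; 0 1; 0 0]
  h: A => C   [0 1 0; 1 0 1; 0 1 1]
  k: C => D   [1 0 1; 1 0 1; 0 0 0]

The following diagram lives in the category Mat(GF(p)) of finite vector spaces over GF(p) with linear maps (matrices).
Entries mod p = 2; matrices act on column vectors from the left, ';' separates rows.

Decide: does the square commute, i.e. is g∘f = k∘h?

Answer: DOES NOT COMMUTE

Trace:
Path 1 = f;g:
  e0=[1,0,0] f=>[1,1] g=>[0,1,0]
  e1=[0,1,0] f=>[0,0] g=>[0,0,0]
  e2=[0,0,1] f=>[1,0] g=>[1,0,0]
  ⟦path⟧₁ = [0 0 1; 1 0 0; 0 0 0]
Path 2 = h;k:
  e0=[1,0,0] h=>[0,1,0] k=>[0,0,0]
  e1=[0,1,0] h=>[1,0,1] k=>[0,0,0]
  e2=[0,0,1] h=>[0,1,1] k=>[1,1,0]
  ⟦path⟧₂ = [0 0 1; 0 0 1; 0 0 0]
Equal? distinct morphisms ✗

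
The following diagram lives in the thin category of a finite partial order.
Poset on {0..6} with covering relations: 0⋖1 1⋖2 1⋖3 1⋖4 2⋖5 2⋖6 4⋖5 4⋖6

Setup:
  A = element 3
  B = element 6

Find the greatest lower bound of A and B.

Lower bounds of A=3 and B=6: {0,1}
  0 <= 1
  1 <= 1
glb = 1

Answer: A∧B = 1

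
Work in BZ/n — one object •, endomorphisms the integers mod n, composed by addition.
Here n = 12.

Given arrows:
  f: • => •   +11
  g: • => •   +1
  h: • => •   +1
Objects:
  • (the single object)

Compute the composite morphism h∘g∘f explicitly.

Answer: +1

Derivation:
  0 +11≡11 +1≡0 +1≡1  (mod 12)
⟦path⟧: +1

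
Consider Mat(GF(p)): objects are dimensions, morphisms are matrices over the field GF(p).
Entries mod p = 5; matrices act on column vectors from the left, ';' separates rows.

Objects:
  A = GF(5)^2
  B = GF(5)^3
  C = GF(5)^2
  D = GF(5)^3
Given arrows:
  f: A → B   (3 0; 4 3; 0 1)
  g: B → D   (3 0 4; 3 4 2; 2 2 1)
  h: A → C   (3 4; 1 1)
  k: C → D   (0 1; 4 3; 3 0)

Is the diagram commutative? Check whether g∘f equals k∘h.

1) trace f;g:
  e0=(1,0) f→(3,4,0) g→(4,0,4)
  e1=(0,1) f→(0,3,1) g→(4,4,2)
  result₁ = (4 4; 0 4; 4 2)
2) trace h;k:
  e0=(1,0) h→(3,1) k→(1,0,4)
  e1=(0,1) h→(4,1) k→(1,4,2)
  result₂ = (1 1; 0 4; 4 2)
Equal? differ; not commutative

Answer: DOES NOT COMMUTE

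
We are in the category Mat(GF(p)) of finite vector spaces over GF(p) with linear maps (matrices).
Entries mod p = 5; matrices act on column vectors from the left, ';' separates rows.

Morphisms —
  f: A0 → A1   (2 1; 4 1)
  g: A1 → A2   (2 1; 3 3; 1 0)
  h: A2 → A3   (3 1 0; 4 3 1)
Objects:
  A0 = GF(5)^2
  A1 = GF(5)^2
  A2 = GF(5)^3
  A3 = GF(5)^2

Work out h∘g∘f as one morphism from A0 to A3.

  e0=(1,0) f→(2,4) g→(3,3,2) h→(2,3)
  e1=(0,1) f→(1,1) g→(3,1,1) h→(0,1)
⟦path⟧: (2 0; 3 1)

Answer: (2 0; 3 1)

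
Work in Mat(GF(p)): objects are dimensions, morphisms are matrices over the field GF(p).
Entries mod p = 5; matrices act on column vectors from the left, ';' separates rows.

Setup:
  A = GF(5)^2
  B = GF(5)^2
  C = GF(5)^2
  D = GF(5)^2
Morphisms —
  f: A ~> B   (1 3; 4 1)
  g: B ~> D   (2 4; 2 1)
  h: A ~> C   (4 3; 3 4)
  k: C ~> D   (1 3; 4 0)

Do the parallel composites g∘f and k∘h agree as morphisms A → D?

Along f;g (path 1):
  e0=(1,0) f~>(1,4) g~>(3,1)
  e1=(0,1) f~>(3,1) g~>(0,2)
  result₁ = (3 0; 1 2)
Along h;k (path 2):
  e0=(1,0) h~>(4,3) k~>(3,1)
  e1=(0,1) h~>(3,4) k~>(0,2)
  result₂ = (3 0; 1 2)
Equal? same morphism ✓

Answer: COMMUTES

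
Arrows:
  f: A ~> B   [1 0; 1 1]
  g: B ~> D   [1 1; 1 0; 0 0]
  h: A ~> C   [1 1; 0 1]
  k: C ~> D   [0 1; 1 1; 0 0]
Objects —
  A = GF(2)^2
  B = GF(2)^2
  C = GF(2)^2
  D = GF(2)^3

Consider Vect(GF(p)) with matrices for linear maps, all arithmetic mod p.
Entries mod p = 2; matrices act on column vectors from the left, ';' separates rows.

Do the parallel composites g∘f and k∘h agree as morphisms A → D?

Path 1 = f;g:
  e0=⟨1,0⟩ f~>⟨1,1⟩ g~>⟨0,1,0⟩
  e1=⟨0,1⟩ f~>⟨0,1⟩ g~>⟨1,0,0⟩
  ⟦path⟧₁ = [0 1; 1 0; 0 0]
Path 2 = h;k:
  e0=⟨1,0⟩ h~>⟨1,0⟩ k~>⟨0,1,0⟩
  e1=⟨0,1⟩ h~>⟨1,1⟩ k~>⟨1,0,0⟩
  ⟦path⟧₂ = [0 1; 1 0; 0 0]
Equal? YES — commutes

Answer: COMMUTES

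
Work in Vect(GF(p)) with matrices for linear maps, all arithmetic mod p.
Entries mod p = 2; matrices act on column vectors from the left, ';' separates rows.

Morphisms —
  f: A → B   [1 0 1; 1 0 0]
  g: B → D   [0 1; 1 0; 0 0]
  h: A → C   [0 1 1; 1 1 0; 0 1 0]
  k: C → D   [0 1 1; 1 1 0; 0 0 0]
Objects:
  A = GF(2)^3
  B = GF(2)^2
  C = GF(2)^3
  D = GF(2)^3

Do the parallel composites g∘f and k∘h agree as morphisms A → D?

Answer: COMMUTES

Derivation:
Path 1 = f;g:
  e0=[1,0,0] f→[1,1] g→[1,1,0]
  e1=[0,1,0] f→[0,0] g→[0,0,0]
  e2=[0,0,1] f→[1,0] g→[0,1,0]
  composite₁ = [1 0 0; 1 0 1; 0 0 0]
Path 2 = h;k:
  e0=[1,0,0] h→[0,1,0] k→[1,1,0]
  e1=[0,1,0] h→[1,1,1] k→[0,0,0]
  e2=[0,0,1] h→[1,0,0] k→[0,1,0]
  composite₂ = [1 0 0; 1 0 1; 0 0 0]
Equal? same morphism ✓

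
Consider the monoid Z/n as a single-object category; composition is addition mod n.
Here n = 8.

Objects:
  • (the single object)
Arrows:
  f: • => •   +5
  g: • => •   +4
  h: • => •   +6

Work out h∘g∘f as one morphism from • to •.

Answer: +7

Derivation:
  0 +5≡5 +4≡1 +6≡7  (mod 8)
composite: +7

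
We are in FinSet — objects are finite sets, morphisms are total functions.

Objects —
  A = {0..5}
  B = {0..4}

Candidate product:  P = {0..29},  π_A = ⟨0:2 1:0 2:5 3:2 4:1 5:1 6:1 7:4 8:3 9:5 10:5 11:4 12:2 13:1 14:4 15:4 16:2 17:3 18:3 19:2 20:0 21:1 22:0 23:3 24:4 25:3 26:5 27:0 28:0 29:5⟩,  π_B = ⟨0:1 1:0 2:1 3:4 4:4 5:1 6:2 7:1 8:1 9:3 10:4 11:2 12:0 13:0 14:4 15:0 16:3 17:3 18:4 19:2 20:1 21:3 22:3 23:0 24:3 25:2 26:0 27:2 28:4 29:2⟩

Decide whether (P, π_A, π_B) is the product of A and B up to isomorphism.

Answer: VALID PRODUCT

Trace:
|A|·|B| = 6·5 = 30;  |P| = 30
Check the pairing map k ↦ (π_A(k), π_B(k)):
  0 : (2,1)
  1 : (0,0)
  2 : (5,1)
  3 : (2,4)
  4 : (1,4)
  5 : (1,1)
  6 : (1,2)
  7 : (4,1)
  8 : (3,1)
  9 : (5,3)
  10 : (5,4)
  11 : (4,2)
  12 : (2,0)
  13 : (1,0)
  14 : (4,4)
  15 : (4,0)
  16 : (2,3)
  17 : (3,3)
  18 : (3,4)
  19 : (2,2)
  20 : (0,1)
  21 : (1,3)
  22 : (0,3)
  23 : (3,0)
  24 : (4,3)
  25 : (3,2)
  26 : (5,0)
  27 : (0,2)
  28 : (0,4)
  29 : (5,2)
distinct pairs in image: 30 / 30 needed
  → bijection onto A×B; projections well-typed.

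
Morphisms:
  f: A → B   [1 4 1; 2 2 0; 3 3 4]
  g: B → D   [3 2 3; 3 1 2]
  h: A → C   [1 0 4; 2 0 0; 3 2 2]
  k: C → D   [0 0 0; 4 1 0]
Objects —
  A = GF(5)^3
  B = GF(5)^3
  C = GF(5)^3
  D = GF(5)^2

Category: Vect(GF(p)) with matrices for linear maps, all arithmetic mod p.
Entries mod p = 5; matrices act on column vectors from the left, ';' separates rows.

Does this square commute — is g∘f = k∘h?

1) trace f;g:
  e0=[1,0,0] f→[1,2,3] g→[1,1]
  e1=[0,1,0] f→[4,2,3] g→[0,0]
  e2=[0,0,1] f→[1,0,4] g→[0,1]
  ⟦path⟧₁ = [1 0 0; 1 0 1]
2) trace h;k:
  e0=[1,0,0] h→[1,2,3] k→[0,1]
  e1=[0,1,0] h→[0,0,2] k→[0,0]
  e2=[0,0,1] h→[4,0,2] k→[0,1]
  ⟦path⟧₂ = [0 0 0; 1 0 1]
Equal? differ; not commutative

Answer: DOES NOT COMMUTE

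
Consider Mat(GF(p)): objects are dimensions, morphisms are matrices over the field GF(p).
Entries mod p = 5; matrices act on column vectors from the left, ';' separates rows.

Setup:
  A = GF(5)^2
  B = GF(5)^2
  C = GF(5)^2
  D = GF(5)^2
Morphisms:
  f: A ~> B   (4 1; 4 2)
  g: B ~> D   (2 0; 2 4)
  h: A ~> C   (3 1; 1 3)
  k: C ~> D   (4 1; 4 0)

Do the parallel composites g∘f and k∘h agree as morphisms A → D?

Answer: DOES NOT COMMUTE

Trace:
1) trace f;g:
  e0=(1,0) f~>(4,4) g~>(3,4)
  e1=(0,1) f~>(1,2) g~>(2,0)
  ⟦path⟧₁ = (3 2; 4 0)
2) trace h;k:
  e0=(1,0) h~>(3,1) k~>(3,2)
  e1=(0,1) h~>(1,3) k~>(2,4)
  ⟦path⟧₂ = (3 2; 2 4)
Equal? NO — does not commute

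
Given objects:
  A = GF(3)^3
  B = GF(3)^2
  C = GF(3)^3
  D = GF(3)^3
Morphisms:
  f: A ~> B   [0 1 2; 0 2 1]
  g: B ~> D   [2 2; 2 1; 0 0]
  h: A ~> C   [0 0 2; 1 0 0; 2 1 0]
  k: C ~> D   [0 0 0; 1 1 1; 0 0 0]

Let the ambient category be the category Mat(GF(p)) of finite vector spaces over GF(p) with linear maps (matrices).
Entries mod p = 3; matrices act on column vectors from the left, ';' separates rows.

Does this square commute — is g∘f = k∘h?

Path 1 = f;g:
  e0=(1,0,0) f~>(0,0) g~>(0,0,0)
  e1=(0,1,0) f~>(1,2) g~>(0,1,0)
  e2=(0,0,1) f~>(2,1) g~>(0,2,0)
  result₁ = [0 0 0; 0 1 2; 0 0 0]
Path 2 = h;k:
  e0=(1,0,0) h~>(0,1,2) k~>(0,0,0)
  e1=(0,1,0) h~>(0,0,1) k~>(0,1,0)
  e2=(0,0,1) h~>(2,0,0) k~>(0,2,0)
  result₂ = [0 0 0; 0 1 2; 0 0 0]
Equal? same morphism ✓

Answer: COMMUTES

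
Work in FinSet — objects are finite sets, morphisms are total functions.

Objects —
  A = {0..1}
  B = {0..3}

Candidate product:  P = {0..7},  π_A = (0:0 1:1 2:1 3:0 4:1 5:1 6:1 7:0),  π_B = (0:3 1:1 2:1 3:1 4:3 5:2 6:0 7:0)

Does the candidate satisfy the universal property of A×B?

Answer: NOT A VALID PRODUCT — duplicate pair at indices 2,1

Work:
|A|·|B| = 2·4 = 8;  |P| = 8
Check the pairing map k ↦ (π_A(k), π_B(k)):
  0 : (0,3)
  1 : (1,1)
  2 : (1,1)  ✗ repeats pair of k=1
  3 : (0,1)
  4 : (1,3)
  5 : (1,2)
  6 : (1,0)
  7 : (0,0)
distinct pairs in image: 7 / 8 needed
  → (1,1) hit at k=1 and k=2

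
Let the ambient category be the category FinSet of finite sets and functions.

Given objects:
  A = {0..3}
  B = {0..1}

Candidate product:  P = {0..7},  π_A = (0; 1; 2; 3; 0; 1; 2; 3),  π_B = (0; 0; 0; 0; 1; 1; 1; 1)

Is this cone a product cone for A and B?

|A|·|B| = 4·2 = 8;  |P| = 8
Check the pairing map k ↦ (π_A(k), π_B(k)):
  0 : (0,0)
  1 : (1,0)
  2 : (2,0)
  3 : (3,0)
  4 : (0,1)
  5 : (1,1)
  6 : (2,1)
  7 : (3,1)
distinct pairs in image: 8 / 8 needed
  → bijection onto A×B; projections well-typed.

Answer: VALID PRODUCT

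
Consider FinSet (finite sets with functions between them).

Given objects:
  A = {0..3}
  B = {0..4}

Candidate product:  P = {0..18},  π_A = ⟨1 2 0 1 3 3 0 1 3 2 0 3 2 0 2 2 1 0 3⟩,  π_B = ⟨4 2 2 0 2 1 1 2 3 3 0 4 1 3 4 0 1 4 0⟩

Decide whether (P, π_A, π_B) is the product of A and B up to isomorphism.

|A|·|B| = 4·5 = 20;  |P| = 19
  → cardinalities differ; no bijection possible.

Answer: NOT A VALID PRODUCT — |P|=19 ≠ |A|·|B|=20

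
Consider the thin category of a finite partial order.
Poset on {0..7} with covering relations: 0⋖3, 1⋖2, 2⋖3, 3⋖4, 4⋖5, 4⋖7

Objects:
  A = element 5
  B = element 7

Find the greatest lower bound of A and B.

Lower bounds of A=5 and B=7: {0,1,2,3,4}
  0 ⊑ 4
  1 ⊑ 4
  2 ⊑ 4
  3 ⊑ 4
  4 ⊑ 4
glb = 4

Answer: A∧B = 4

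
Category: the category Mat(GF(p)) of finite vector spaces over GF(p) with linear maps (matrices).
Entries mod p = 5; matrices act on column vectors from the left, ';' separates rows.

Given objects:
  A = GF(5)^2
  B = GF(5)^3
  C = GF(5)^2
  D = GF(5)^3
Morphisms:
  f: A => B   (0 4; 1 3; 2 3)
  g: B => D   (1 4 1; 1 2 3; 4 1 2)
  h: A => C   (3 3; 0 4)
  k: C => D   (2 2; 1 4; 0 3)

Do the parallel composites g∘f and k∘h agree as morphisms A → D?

Answer: DOES NOT COMMUTE

Trace:
Path 1 = f;g:
  e0=⟨1,0⟩ f=>⟨0,1,2⟩ g=>⟨1,3,0⟩
  e1=⟨0,1⟩ f=>⟨4,3,3⟩ g=>⟨4,4,0⟩
  result₁ = (1 4; 3 4; 0 0)
Path 2 = h;k:
  e0=⟨1,0⟩ h=>⟨3,0⟩ k=>⟨1,3,0⟩
  e1=⟨0,1⟩ h=>⟨3,4⟩ k=>⟨4,4,2⟩
  result₂ = (1 4; 3 4; 0 2)
Equal? distinct morphisms ✗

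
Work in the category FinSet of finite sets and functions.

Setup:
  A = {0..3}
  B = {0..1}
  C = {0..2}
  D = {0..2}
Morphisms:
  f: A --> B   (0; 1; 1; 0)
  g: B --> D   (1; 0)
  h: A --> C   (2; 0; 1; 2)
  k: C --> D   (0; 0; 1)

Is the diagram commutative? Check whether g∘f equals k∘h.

Answer: COMMUTES

Derivation:
1) trace f;g:
  0 f-->0 g-->1
  1 f-->1 g-->0
  2 f-->1 g-->0
  3 f-->0 g-->1
  result₁ = (1; 0; 0; 1)
2) trace h;k:
  0 h-->2 k-->1
  1 h-->0 k-->0
  2 h-->1 k-->0
  3 h-->2 k-->1
  result₂ = (1; 0; 0; 1)
Equal? equal; square commutes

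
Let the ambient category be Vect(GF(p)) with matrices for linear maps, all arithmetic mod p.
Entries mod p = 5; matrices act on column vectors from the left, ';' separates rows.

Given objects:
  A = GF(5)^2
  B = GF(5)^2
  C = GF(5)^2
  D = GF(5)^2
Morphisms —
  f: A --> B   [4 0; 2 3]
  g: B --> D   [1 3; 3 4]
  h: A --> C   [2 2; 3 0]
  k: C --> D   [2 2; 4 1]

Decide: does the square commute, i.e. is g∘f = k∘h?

Along f;g (path 1):
  e0=(1,0) f-->(4,2) g-->(0,0)
  e1=(0,1) f-->(0,3) g-->(4,2)
  result₁ = [0 4; 0 2]
Along h;k (path 2):
  e0=(1,0) h-->(2,3) k-->(0,1)
  e1=(0,1) h-->(2,0) k-->(4,3)
  result₂ = [0 4; 1 3]
Equal? NO — does not commute

Answer: DOES NOT COMMUTE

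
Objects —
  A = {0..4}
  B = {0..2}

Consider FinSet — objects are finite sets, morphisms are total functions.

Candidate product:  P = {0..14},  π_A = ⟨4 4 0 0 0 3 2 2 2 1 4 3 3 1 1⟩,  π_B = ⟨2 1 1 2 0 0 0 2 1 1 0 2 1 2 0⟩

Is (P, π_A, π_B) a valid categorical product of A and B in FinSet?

Answer: VALID PRODUCT

Trace:
|A|·|B| = 5·3 = 15;  |P| = 15
Check the pairing map k ↦ (π_A(k), π_B(k)):
  0 : (4,2)
  1 : (4,1)
  2 : (0,1)
  3 : (0,2)
  4 : (0,0)
  5 : (3,0)
  6 : (2,0)
  7 : (2,2)
  8 : (2,1)
  9 : (1,1)
  10 : (4,0)
  11 : (3,2)
  12 : (3,1)
  13 : (1,2)
  14 : (1,0)
distinct pairs in image: 15 / 15 needed
  → bijection onto A×B; projections well-typed.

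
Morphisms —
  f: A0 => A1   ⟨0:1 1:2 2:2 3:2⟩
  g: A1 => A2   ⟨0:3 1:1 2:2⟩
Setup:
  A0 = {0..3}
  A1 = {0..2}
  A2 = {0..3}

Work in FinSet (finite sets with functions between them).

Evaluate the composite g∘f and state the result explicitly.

  0 f=>1 g=>1
  1 f=>2 g=>2
  2 f=>2 g=>2
  3 f=>2 g=>2
⟦path⟧: ⟨0:1 1:2 2:2 3:2⟩

Answer: ⟨0:1 1:2 2:2 3:2⟩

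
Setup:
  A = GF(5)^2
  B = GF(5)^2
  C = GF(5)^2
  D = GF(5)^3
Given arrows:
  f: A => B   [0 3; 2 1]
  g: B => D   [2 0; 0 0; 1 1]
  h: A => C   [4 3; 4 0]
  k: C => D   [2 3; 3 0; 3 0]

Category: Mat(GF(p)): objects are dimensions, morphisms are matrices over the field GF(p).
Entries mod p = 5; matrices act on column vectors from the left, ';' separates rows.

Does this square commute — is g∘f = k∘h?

Answer: DOES NOT COMMUTE

Derivation:
Along f;g (path 1):
  e0=(1,0) f=>(0,2) g=>(0,0,2)
  e1=(0,1) f=>(3,1) g=>(1,0,4)
  result₁ = [0 1; 0 0; 2 4]
Along h;k (path 2):
  e0=(1,0) h=>(4,4) k=>(0,2,2)
  e1=(0,1) h=>(3,0) k=>(1,4,4)
  result₂ = [0 1; 2 4; 2 4]
Equal? NO — does not commute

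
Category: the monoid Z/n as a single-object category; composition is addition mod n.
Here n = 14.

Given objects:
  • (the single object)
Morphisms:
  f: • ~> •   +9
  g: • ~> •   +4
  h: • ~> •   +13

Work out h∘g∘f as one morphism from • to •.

  0 +9≡9 +4≡13 +13≡12  (mod 14)
composite: +12

Answer: +12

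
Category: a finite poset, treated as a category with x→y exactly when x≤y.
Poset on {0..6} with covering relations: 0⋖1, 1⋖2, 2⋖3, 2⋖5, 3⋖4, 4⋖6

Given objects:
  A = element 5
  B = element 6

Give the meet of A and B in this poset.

{x : x≤A ∧ x≤B} = {0,1,2}  (A=5, B=6)
  0 ≤ 2
  1 ≤ 2
  2 ≤ 2
glb = 2

Answer: A∧B = 2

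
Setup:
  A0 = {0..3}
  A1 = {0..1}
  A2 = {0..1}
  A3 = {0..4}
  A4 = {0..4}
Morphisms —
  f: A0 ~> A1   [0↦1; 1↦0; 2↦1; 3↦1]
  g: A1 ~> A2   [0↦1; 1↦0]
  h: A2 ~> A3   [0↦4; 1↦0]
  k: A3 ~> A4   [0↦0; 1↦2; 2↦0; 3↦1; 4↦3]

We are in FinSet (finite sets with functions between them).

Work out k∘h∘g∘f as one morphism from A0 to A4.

  0 f~>1 g~>0 h~>4 k~>3
  1 f~>0 g~>1 h~>0 k~>0
  2 f~>1 g~>0 h~>4 k~>3
  3 f~>1 g~>0 h~>4 k~>3
⟦path⟧: [0↦3; 1↦0; 2↦3; 3↦3]

Answer: [0↦3; 1↦0; 2↦3; 3↦3]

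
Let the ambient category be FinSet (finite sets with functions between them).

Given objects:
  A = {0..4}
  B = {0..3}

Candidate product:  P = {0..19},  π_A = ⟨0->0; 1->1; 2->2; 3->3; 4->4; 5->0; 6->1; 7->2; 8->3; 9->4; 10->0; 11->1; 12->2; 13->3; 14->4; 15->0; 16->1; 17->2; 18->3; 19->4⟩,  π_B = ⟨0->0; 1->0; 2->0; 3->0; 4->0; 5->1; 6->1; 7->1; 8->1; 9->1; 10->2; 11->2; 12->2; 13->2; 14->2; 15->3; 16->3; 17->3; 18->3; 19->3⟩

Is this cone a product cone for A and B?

|A|·|B| = 5·4 = 20;  |P| = 20
Check the pairing map k ↦ (π_A(k), π_B(k)):
  0 -> (0,0)
  1 -> (1,0)
  2 -> (2,0)
  3 -> (3,0)
  4 -> (4,0)
  5 -> (0,1)
  6 -> (1,1)
  7 -> (2,1)
  8 -> (3,1)
  9 -> (4,1)
  10 -> (0,2)
  11 -> (1,2)
  12 -> (2,2)
  13 -> (3,2)
  14 -> (4,2)
  15 -> (0,3)
  16 -> (1,3)
  17 -> (2,3)
  18 -> (3,3)
  19 -> (4,3)
distinct pairs in image: 20 / 20 needed
  → bijection onto A×B; projections well-typed.

Answer: VALID PRODUCT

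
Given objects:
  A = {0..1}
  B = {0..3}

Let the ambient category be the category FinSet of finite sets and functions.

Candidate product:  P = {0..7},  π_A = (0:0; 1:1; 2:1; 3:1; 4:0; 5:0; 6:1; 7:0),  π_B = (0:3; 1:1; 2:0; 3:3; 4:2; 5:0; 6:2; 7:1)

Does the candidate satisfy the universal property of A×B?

|A|·|B| = 2·4 = 8;  |P| = 8
Check the pairing map k ↦ (π_A(k), π_B(k)):
  0 : (0,3)
  1 : (1,1)
  2 : (1,0)
  3 : (1,3)
  4 : (0,2)
  5 : (0,0)
  6 : (1,2)
  7 : (0,1)
distinct pairs in image: 8 / 8 needed
  → bijection onto A×B; projections well-typed.

Answer: VALID PRODUCT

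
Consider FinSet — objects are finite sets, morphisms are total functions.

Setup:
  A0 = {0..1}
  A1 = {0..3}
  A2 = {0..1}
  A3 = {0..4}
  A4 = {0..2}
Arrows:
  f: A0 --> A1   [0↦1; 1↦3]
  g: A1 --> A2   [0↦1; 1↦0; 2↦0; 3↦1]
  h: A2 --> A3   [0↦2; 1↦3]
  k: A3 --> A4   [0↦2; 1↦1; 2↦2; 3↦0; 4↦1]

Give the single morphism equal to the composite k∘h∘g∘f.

Answer: [0↦2; 1↦0]

Work:
  0 f-->1 g-->0 h-->2 k-->2
  1 f-->3 g-->1 h-->3 k-->0
⟦path⟧: [0↦2; 1↦0]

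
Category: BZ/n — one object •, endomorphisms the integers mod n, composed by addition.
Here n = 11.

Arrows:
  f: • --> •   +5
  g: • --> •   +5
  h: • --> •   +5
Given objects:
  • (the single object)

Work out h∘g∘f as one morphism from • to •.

Answer: +4

Trace:
  0 +5≡5 +5≡10 +5≡4  (mod 11)
⟦path⟧: +4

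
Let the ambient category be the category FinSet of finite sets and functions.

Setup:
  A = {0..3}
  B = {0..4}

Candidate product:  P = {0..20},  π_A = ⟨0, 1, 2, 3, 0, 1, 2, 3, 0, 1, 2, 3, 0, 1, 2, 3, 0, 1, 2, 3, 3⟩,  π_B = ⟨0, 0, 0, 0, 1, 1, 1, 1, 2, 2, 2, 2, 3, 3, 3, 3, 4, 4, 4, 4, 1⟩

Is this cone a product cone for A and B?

Answer: NOT A VALID PRODUCT — |P|=21 ≠ |A|·|B|=20

Trace:
|A|·|B| = 4·5 = 20;  |P| = 21
  → cardinalities differ; no bijection possible.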